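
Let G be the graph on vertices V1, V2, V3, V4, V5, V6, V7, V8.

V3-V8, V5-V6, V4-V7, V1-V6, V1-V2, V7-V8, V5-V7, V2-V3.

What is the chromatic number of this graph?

The cycle V1-V6-V5-V7-V8-V3-V2-V1 has odd length 7, so it cannot be 2-colored; at least 3 colors are needed.
One proper 3-coloring: V1=1, V2=2, V3=1, V4=2, V5=2, V6=3, V7=1, V8=2. No two adjacent vertices share a color.

3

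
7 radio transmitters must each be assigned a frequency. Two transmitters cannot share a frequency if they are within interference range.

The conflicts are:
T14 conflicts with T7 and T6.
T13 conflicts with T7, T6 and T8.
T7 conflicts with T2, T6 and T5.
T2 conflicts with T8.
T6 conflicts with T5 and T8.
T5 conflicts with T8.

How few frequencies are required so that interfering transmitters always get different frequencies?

3

T6, T5, T8 pairwise conflict, so at least 3 frequencies are needed.
3 frequencies suffice: frequency 1 → {T2, T6}; frequency 2 → {T7, T8}; frequency 3 → {T14, T13, T5}. No two conflicting transmitters share a frequency.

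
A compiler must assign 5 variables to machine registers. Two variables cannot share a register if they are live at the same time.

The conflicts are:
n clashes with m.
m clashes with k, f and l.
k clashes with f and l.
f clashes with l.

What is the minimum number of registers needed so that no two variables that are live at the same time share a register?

m, k, f, l all conflict with each other, so at least 4 registers are needed.
Using 4 registers: n=2, m=1, k=3, f=2, l=4. Each listed conflict is separated.

4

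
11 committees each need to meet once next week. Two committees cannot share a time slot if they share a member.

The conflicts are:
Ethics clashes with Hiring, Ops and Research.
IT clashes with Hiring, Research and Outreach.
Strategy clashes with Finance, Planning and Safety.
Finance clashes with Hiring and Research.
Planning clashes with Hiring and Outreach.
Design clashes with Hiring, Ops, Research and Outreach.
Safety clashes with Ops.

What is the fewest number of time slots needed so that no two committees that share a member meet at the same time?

2

Design and Ops conflict, so at least 2 time slots are needed.
2 time slots suffice: Ethics=2, IT=2, Strategy=1, Finance=2, Planning=2, Design=2, Hiring=1, Safety=2, Ops=1, Research=1, Outreach=1. Each listed conflict is separated.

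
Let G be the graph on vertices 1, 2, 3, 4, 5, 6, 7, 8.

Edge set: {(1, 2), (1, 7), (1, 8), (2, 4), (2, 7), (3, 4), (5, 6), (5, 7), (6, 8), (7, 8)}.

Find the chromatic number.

3

1, 7, 8 form a triangle, so at least 3 colors are needed.
One proper 3-coloring: 1=c, 2=b, 3=b, 4=a, 5=b, 6=a, 7=a, 8=b. No two adjacent vertices share a color.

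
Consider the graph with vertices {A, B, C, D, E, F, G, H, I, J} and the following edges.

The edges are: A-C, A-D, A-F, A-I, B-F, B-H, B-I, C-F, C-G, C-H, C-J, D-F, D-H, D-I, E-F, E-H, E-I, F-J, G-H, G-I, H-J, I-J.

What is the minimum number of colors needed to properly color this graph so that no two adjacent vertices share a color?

3

C, F, J are pairwise adjacent, so at least 3 colors are needed.
3 colors suffice: color red → {F, H, I}; color blue → {B, C, D, E}; color green → {A, G, J}. No two adjacent vertices share a color.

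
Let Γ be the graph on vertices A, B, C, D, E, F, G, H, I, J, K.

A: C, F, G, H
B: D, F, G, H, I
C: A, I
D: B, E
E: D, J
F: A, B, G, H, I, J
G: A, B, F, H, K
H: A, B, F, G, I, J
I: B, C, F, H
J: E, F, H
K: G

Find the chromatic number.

A, F, G, H form a clique, so at least 4 colors are needed.
4 colors suffice: A=3, B=3, C=1, D=2, E=1, F=1, G=4, H=2, I=4, J=3, K=1. Every edge joins two different colors.

4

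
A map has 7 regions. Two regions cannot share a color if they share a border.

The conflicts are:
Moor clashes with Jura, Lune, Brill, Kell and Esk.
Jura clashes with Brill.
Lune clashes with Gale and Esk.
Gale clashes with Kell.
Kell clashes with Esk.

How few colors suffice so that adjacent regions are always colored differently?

Moor, Jura, Brill pairwise conflict, so at least 3 colors are needed.
3 colors suffice: Moor=1, Jura=3, Lune=3, Gale=1, Brill=2, Kell=3, Esk=2. Every pair that conflicts lands in different colors.

3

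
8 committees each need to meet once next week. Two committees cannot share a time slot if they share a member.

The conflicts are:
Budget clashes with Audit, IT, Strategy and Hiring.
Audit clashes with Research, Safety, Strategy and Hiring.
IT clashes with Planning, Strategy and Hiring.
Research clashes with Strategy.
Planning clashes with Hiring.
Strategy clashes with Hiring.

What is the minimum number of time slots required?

Budget, IT, Strategy, Hiring all conflict with each other, so at least 4 time slots are needed.
Using 4 time slots: Budget=4, Audit=1, IT=1, Research=3, Planning=2, Safety=2, Strategy=2, Hiring=3. Each listed conflict is separated.

4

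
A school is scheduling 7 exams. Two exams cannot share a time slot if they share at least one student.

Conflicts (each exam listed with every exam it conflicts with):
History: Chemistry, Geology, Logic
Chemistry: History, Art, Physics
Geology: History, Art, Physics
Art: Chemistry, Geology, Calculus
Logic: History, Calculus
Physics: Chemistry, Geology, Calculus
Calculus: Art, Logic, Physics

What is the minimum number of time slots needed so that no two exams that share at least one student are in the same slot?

The cycle History-Geology-Physics-Calculus-Logic-History has odd length 5, so it cannot be 2-colored; at least 3 time slots are needed.
Using 3 time slots: History=1, Chemistry=2, Geology=2, Art=1, Logic=3, Physics=1, Calculus=2. No two conflicting exams share a time slot.

3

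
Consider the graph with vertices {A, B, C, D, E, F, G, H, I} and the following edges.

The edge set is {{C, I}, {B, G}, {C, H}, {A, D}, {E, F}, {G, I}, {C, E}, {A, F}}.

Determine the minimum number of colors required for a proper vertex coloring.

2

C and H are adjacent, so at least 2 colors are needed.
2 colors suffice: color 1 → {C, D, F, G}; color 2 → {A, B, E, H, I}. No two adjacent vertices share a color.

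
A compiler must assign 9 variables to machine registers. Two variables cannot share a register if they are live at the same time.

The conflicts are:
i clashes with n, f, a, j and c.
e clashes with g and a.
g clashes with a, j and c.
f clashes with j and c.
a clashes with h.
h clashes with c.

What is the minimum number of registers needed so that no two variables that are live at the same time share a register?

i, f, c all conflict with each other, so at least 3 registers are needed.
3 registers suffice: i=1, n=2, e=3, g=1, f=3, a=2, j=2, h=1, c=2. Every pair that conflicts lands in different registers.

3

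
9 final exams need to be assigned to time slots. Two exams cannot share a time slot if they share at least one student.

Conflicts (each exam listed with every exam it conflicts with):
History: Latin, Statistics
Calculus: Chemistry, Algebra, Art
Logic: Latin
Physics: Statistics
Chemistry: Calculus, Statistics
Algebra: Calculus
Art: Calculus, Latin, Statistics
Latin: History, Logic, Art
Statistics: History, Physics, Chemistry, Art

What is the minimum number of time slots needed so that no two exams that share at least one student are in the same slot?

2

Art and Statistics conflict, so at least 2 time slots are needed.
A valid assignment using 2 time slots: History=2, Calculus=1, Logic=2, Physics=2, Chemistry=2, Algebra=2, Art=2, Latin=1, Statistics=1. Each listed conflict is separated.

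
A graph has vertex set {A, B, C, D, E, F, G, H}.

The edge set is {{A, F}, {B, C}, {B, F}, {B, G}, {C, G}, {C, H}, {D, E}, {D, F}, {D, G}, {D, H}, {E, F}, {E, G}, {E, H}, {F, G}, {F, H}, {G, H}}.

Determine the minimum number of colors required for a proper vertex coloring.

D, E, F, G, H are mutually adjacent (a clique of size 5), so at least 5 colors are needed.
5 colors suffice: color red → {C, F}; color blue → {A, G}; color green → {B, H}; color yellow → {E}; color purple → {D}. Every edge joins two different colors.

5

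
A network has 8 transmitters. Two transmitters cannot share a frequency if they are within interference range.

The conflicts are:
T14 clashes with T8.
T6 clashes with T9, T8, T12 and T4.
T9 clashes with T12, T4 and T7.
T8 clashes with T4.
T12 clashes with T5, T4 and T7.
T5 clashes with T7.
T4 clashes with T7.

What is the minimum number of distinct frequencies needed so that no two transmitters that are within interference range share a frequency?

T6, T9, T12, T4 are mutually in conflict, so at least 4 frequencies are needed.
4 frequencies suffice: frequency 1 → {T14, T5, T4}; frequency 2 → {T8, T12}; frequency 3 → {T6, T7}; frequency 4 → {T9}. No two conflicting transmitters share a frequency.

4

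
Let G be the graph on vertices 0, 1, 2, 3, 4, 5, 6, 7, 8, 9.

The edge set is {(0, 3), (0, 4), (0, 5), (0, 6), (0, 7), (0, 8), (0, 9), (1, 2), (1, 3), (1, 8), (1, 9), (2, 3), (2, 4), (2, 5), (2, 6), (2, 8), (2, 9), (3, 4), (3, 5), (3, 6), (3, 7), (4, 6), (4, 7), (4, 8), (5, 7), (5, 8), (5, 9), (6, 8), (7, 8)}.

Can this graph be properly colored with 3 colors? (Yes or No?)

No

2, 3, 4, 6 are pairwise adjacent (a clique of size 4), so at least 4 colors are needed.
So 3 colors are not enough.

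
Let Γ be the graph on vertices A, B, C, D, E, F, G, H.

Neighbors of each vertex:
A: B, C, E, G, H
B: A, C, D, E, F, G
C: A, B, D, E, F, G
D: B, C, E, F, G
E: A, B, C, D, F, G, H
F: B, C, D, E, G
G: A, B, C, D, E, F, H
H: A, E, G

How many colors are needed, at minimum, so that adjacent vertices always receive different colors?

6

B, C, D, E, F, G form a clique, so at least 6 colors are needed.
6 colors suffice: A=5, B=4, C=3, D=5, E=1, F=6, G=2, H=3. No two adjacent vertices share a color.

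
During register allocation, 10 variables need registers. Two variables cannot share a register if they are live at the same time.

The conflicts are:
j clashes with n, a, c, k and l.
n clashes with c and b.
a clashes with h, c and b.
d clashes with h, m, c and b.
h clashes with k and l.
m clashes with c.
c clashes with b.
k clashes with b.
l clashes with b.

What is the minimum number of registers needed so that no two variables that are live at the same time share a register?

3

j, a, c pairwise conflict, so at least 3 registers are needed.
3 registers suffice: register 1 → {h, c}; register 2 → {j, m, b}; register 3 → {n, a, d, k, l}. Every pair that conflicts lands in different registers.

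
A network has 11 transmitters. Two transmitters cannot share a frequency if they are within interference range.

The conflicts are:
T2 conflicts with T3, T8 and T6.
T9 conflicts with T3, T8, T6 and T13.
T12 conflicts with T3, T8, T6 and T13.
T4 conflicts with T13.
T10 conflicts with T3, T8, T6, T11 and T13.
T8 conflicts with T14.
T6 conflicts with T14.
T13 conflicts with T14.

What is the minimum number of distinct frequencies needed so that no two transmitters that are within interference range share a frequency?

T12 and T8 conflict, so at least 2 frequencies are needed.
A valid assignment using 2 frequencies: T2=2, T9=2, T12=2, T4=2, T10=2, T3=1, T8=1, T6=1, T11=1, T13=1, T14=2. No two conflicting transmitters share a frequency.

2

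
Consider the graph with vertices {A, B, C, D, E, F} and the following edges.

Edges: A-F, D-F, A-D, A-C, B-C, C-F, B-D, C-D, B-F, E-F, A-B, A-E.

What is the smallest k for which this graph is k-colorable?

A, B, C, D, F are pairwise adjacent (a clique of size 5), so at least 5 colors are needed.
5 colors suffice: color 1 → {F}; color 2 → {A}; color 3 → {B, E}; color 4 → {C}; color 5 → {D}. Each edge has distinct colors on its endpoints.

5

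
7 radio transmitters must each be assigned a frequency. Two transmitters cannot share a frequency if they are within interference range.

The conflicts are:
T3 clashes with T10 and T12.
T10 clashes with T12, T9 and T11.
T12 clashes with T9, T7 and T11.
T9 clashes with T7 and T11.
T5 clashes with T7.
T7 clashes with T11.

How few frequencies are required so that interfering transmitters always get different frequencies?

4

T10, T12, T9, T11 pairwise conflict, so at least 4 frequencies are needed.
4 frequencies suffice: frequency 1 → {T12, T5}; frequency 2 → {T10, T7}; frequency 3 → {T3, T9}; frequency 4 → {T11}. Each listed conflict is separated.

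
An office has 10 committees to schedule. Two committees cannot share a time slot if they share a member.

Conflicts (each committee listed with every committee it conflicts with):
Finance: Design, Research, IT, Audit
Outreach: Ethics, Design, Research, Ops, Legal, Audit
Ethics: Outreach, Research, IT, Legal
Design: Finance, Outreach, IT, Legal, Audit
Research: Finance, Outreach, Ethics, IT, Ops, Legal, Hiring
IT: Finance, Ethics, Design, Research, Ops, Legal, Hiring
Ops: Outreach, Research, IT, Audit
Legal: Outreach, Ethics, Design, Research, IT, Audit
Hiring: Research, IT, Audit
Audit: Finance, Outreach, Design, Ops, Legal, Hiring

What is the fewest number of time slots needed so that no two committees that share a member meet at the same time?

4

Ethics, Research, IT, Legal are mutually in conflict, so at least 4 time slots are needed.
Using 4 time slots: Finance=3, Outreach=1, Ethics=4, Design=4, Research=2, IT=1, Ops=3, Legal=3, Hiring=3, Audit=2. Every pair that conflicts lands in different time slots.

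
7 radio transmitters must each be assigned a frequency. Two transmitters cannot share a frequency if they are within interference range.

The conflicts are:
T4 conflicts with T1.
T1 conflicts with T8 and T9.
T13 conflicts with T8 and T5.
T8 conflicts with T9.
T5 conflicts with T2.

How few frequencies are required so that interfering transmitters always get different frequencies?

3

T1, T8, T9 are mutually in conflict, so at least 3 frequencies are needed.
3 frequencies suffice: T4=1, T1=2, T13=2, T8=1, T9=3, T5=1, T2=2. Each listed conflict is separated.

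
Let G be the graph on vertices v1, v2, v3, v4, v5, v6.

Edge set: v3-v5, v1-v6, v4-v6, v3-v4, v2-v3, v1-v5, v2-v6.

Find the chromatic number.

The cycle v6-v1-v5-v3-v2-v6 has odd length 5, so it cannot be 2-colored; at least 3 colors are needed.
3 colors suffice: v1=3, v2=2, v3=1, v4=2, v5=2, v6=1. Every edge joins two different colors.

3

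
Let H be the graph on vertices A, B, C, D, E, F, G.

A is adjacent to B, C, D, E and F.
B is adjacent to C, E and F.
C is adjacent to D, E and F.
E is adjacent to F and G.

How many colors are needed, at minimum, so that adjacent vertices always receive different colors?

5

A, B, C, E, F are pairwise adjacent (a clique of size 5), so at least 5 colors are needed.
5 colors suffice: A=red, B=yellow, C=blue, D=green, E=green, F=purple, G=red. Each edge has distinct colors on its endpoints.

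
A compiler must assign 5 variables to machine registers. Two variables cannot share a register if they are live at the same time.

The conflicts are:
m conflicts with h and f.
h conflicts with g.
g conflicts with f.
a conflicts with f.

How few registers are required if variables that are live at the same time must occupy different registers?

a and f conflict, so at least 2 registers are needed.
2 registers suffice: register 1 → {h, f}; register 2 → {m, g, a}. No two conflicting variables share a register.

2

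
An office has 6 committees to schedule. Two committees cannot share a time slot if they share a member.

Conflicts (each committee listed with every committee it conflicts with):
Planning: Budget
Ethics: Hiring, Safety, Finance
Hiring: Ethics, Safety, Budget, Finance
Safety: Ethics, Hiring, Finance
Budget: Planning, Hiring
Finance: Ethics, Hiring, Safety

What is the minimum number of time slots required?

4

Ethics, Hiring, Safety, Finance all conflict with each other, so at least 4 time slots are needed.
4 time slots suffice: time slot 1 → {Planning, Hiring}; time slot 2 → {Ethics, Budget}; time slot 3 → {Finance}; time slot 4 → {Safety}. Every pair that conflicts lands in different time slots.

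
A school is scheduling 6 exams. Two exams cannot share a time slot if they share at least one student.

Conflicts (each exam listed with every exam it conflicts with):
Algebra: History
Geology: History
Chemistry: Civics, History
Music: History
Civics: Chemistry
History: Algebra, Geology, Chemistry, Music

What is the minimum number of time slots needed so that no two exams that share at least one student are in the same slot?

Chemistry and History conflict, so at least 2 time slots are needed.
A valid assignment using 2 time slots: Algebra=2, Geology=2, Chemistry=2, Music=2, Civics=1, History=1. Each listed conflict is separated.

2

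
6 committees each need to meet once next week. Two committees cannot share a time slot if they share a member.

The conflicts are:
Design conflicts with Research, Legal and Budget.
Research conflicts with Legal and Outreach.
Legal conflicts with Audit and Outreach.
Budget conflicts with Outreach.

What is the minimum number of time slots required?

3

Design, Research, Legal all conflict with each other, so at least 3 time slots are needed.
Using 3 time slots: Design=3, Research=2, Legal=1, Budget=1, Audit=2, Outreach=3. Every pair that conflicts lands in different time slots.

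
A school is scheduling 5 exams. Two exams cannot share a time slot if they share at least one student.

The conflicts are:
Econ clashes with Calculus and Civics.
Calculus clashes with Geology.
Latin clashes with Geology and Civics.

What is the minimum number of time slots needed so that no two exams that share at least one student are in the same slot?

3

The cycle Civics-Latin-Geology-Calculus-Econ-Civics has odd length 5, so it cannot be 2-colored; at least 3 time slots are needed.
Using 3 time slots: Econ=1, Calculus=2, Latin=2, Geology=1, Civics=3. Each listed conflict is separated.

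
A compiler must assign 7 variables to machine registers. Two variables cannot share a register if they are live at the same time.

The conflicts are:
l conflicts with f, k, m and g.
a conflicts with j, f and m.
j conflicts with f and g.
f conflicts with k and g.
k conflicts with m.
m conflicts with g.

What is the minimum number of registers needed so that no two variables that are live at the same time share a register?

3

l, m, g all conflict with each other, so at least 3 registers are needed.
3 registers suffice: register 1 → {f, m}; register 2 → {l, j}; register 3 → {a, k, g}. No two conflicting variables share a register.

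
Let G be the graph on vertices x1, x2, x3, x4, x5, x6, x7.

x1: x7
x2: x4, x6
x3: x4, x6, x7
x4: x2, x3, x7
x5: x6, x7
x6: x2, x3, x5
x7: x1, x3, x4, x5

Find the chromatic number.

3

x3, x4, x7 are pairwise adjacent, so at least 3 colors are needed.
3 colors suffice: color 1 → {x6, x7}; color 2 → {x1, x2, x3, x5}; color 3 → {x4}. Each edge has distinct colors on its endpoints.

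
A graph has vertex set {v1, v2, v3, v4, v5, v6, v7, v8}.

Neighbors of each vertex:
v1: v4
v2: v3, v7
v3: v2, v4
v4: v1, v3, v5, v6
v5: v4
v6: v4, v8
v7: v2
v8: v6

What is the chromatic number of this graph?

2

v6 and v8 are adjacent, so at least 2 colors are needed.
2 colors suffice: color R → {v2, v4, v8}; color B → {v1, v3, v5, v6, v7}. No two adjacent vertices share a color.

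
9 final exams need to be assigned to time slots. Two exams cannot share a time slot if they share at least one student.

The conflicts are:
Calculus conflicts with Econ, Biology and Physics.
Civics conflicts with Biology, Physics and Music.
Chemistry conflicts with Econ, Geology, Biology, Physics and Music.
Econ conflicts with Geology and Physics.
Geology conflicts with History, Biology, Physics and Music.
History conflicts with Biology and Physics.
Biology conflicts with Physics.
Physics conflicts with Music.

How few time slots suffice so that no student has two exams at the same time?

4

Geology, History, Biology, Physics are mutually in conflict, so at least 4 time slots are needed.
4 time slots suffice: time slot 1 → {Physics}; time slot 2 → {Econ, Biology, Music}; time slot 3 → {Calculus, Civics, Geology}; time slot 4 → {Chemistry, History}. Every pair that conflicts lands in different time slots.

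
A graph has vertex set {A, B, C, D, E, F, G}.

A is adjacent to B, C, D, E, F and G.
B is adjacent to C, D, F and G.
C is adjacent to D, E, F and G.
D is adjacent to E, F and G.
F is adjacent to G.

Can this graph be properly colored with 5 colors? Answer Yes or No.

No

A, B, C, D, F, G are pairwise adjacent (a clique of size 6), so at least 6 colors are needed.
So 5 colors are not enough.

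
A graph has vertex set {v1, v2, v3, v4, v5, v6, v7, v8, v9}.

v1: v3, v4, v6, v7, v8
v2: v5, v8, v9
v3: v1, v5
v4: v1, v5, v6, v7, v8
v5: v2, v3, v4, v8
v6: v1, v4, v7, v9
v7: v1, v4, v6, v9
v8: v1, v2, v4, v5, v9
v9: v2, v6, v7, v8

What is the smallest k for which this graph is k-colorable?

4

v1, v4, v6, v7 form a clique, so at least 4 colors are needed.
4 colors suffice: color 1 → {v3, v4, v9}; color 2 → {v1, v5}; color 3 → {v6, v8}; color 4 → {v2, v7}. No two adjacent vertices share a color.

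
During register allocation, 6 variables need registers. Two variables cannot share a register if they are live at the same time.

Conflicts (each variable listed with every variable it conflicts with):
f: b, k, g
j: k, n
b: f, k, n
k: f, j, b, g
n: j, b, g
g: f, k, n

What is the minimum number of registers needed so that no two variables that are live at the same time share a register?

f, b, k are mutually in conflict, so at least 3 registers are needed.
Using 3 registers: f=2, j=2, b=3, k=1, n=1, g=3. Each listed conflict is separated.

3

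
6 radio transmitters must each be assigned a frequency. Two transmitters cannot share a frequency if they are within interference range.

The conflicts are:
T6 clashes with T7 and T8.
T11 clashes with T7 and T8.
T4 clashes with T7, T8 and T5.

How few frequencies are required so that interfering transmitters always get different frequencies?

T6 and T7 conflict, so at least 2 frequencies are needed.
2 frequencies suffice: T6=2, T11=2, T4=2, T7=1, T8=1, T5=1. Each listed conflict is separated.

2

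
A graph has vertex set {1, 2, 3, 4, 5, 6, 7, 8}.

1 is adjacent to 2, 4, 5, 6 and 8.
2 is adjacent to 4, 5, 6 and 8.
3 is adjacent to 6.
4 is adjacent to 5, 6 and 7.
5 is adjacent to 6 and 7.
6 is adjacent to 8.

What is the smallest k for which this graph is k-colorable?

5

1, 2, 4, 5, 6 are mutually adjacent (a clique of size 5), so at least 5 colors are needed.
5 colors suffice: color red → {6, 7}; color blue → {3, 4, 8}; color green → {5}; color yellow → {1}; color purple → {2}. Every edge joins two different colors.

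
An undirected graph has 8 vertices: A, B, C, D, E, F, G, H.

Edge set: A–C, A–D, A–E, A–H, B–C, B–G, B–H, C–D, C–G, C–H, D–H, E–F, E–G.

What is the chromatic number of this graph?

A, C, D, H are pairwise adjacent (a clique of size 4), so at least 4 colors are needed.
One proper 4-coloring: A=3, B=3, C=1, D=4, E=1, F=2, G=2, H=2. Every edge joins two different colors.

4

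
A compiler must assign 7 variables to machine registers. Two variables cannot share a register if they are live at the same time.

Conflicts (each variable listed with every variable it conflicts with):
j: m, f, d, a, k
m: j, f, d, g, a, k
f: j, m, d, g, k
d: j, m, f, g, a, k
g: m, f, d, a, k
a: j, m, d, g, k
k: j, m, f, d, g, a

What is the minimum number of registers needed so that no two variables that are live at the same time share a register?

5

m, d, g, a, k pairwise conflict, so at least 5 registers are needed.
5 registers suffice: register 1 → {d}; register 2 → {k}; register 3 → {m}; register 4 → {f, a}; register 5 → {j, g}. No two conflicting variables share a register.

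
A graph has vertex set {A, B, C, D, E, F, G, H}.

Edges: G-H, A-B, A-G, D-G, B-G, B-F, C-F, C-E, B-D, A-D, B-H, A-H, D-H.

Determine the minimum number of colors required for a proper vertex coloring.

5

A, B, D, G, H are pairwise adjacent (a clique of size 5), so at least 5 colors are needed.
5 colors suffice: color 1 → {B, C}; color 2 → {A, E, F}; color 3 → {G}; color 4 → {H}; color 5 → {D}. No two adjacent vertices share a color.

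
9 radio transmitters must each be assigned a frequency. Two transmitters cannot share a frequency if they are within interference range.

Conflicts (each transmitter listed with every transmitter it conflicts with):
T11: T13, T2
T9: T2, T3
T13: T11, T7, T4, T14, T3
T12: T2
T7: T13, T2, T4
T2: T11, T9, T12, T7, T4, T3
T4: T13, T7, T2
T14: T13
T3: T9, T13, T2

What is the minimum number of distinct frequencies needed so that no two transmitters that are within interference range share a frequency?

T13, T7, T4 pairwise conflict, so at least 3 frequencies are needed.
3 frequencies suffice: frequency 1 → {T13, T2}; frequency 2 → {T11, T12, T7, T14, T3}; frequency 3 → {T9, T4}. Each listed conflict is separated.

3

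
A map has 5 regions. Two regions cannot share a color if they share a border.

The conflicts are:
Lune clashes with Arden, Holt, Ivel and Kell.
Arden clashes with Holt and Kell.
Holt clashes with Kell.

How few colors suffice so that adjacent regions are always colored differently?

Lune, Arden, Holt, Kell pairwise conflict, so at least 4 colors are needed.
4 colors suffice: color 1 → {Lune}; color 2 → {Holt, Ivel}; color 3 → {Kell}; color 4 → {Arden}. Every pair that conflicts lands in different colors.

4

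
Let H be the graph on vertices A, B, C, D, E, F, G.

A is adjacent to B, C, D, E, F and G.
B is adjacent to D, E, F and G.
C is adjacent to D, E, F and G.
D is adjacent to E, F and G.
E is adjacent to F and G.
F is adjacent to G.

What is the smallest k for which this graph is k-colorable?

A, B, D, E, F, G are mutually adjacent (a clique of size 6), so at least 6 colors are needed.
6 colors suffice: color 1 → {A}; color 2 → {E}; color 3 → {D}; color 4 → {F}; color 5 → {G}; color 6 → {B, C}. Every edge joins two different colors.

6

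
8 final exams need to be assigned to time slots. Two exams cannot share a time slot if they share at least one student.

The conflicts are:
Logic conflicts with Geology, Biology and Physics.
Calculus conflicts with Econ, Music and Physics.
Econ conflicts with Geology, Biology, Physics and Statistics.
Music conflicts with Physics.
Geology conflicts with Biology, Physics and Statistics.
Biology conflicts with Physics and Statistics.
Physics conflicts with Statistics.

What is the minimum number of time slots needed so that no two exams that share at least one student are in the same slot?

Econ, Geology, Biology, Physics, Statistics all conflict with each other, so at least 5 time slots are needed.
5 time slots suffice: Logic=4, Calculus=2, Econ=4, Music=3, Geology=2, Biology=3, Physics=1, Statistics=5. Each listed conflict is separated.

5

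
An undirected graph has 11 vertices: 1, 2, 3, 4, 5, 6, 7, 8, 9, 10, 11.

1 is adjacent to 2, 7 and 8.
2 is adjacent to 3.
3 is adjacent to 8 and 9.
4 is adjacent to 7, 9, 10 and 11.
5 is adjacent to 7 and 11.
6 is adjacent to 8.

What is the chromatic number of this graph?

3 and 8 are adjacent, so at least 2 colors are needed.
2 colors suffice: 1=a, 2=b, 3=a, 4=a, 5=a, 6=a, 7=b, 8=b, 9=b, 10=b, 11=b. No two adjacent vertices share a color.

2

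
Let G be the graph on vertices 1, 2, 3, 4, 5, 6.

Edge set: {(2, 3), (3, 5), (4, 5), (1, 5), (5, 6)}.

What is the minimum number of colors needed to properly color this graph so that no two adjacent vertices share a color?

5 and 6 are adjacent, so at least 2 colors are needed.
2 colors suffice: 1=b, 2=a, 3=b, 4=b, 5=a, 6=b. No two adjacent vertices share a color.

2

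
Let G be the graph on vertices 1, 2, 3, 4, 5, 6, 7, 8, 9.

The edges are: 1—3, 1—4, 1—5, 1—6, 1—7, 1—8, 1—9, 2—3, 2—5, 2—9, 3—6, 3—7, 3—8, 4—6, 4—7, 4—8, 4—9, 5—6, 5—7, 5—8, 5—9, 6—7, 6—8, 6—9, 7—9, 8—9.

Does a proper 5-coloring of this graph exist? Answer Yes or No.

The chromatic number is 5. 1, 4, 6, 8, 9 form a clique, so at least 5 colors are needed.
5 colors suffice: 1=green, 2=red, 3=blue, 4=purple, 5=purple, 6=red, 7=yellow, 8=yellow, 9=blue.
That is already a proper 5-coloring.

Yes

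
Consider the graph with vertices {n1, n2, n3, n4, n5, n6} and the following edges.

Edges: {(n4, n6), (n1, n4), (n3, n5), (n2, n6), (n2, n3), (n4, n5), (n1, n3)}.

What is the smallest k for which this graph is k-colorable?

The cycle n6-n4-n1-n3-n2-n6 has odd length 5, so it cannot be 2-colored; at least 3 colors are needed.
3 colors suffice: color 1 → {n3, n4}; color 2 → {n1, n2, n5}; color 3 → {n6}. No two adjacent vertices share a color.

3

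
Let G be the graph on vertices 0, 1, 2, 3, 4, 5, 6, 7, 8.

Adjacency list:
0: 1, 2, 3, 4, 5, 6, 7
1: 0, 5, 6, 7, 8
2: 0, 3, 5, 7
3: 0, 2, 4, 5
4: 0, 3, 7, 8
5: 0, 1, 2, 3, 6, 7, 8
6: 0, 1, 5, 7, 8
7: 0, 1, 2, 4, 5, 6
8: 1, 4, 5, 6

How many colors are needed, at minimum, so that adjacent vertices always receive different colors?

5

0, 1, 5, 6, 7 form a clique, so at least 5 colors are needed.
A valid assignment using 5 colors: 0=b, 1=e, 2=d, 3=c, 4=a, 5=a, 6=d, 7=c, 8=b. Every edge joins two different colors.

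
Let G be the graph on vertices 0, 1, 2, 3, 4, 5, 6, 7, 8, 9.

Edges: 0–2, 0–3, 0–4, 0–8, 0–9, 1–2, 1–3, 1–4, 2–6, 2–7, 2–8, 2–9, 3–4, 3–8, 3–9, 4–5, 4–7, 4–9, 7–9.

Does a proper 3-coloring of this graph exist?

0, 3, 4, 9 are pairwise adjacent (a clique of size 4), so at least 4 colors are needed.
So 3 colors are not enough.

No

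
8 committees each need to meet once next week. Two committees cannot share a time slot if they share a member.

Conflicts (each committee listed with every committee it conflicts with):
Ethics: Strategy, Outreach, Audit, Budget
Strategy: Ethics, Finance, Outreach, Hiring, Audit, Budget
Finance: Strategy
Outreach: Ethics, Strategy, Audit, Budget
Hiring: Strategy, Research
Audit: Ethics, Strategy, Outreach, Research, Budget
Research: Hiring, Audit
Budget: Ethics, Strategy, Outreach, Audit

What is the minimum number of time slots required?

Ethics, Strategy, Outreach, Audit, Budget are mutually in conflict, so at least 5 time slots are needed.
5 time slots suffice: time slot 1 → {Strategy, Research}; time slot 2 → {Finance, Hiring, Audit}; time slot 3 → {Ethics}; time slot 4 → {Budget}; time slot 5 → {Outreach}. Each listed conflict is separated.

5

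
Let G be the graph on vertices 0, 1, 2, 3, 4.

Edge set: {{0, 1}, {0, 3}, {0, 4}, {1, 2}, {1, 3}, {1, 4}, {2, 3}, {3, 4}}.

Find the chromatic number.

4

0, 1, 3, 4 form a clique, so at least 4 colors are needed.
4 colors suffice: color a → {3}; color b → {1}; color c → {2, 4}; color d → {0}. Every edge joins two different colors.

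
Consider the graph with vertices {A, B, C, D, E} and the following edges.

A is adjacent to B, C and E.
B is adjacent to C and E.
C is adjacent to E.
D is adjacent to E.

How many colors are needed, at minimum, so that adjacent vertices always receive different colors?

4

A, B, C, E form a clique, so at least 4 colors are needed.
A valid assignment using 4 colors: A=2, B=3, C=4, D=2, E=1. No two adjacent vertices share a color.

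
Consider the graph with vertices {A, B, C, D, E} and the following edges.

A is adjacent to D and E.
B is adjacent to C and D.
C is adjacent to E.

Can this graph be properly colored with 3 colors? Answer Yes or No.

The chromatic number is 3. The cycle E-A-D-B-C-E has odd length 5, so it cannot be 2-colored; at least 3 colors are needed.
3 colors suffice: color 1 → {C, D}; color 2 → {A, B}; color 3 → {E}.
That is already a proper 3-coloring.

Yes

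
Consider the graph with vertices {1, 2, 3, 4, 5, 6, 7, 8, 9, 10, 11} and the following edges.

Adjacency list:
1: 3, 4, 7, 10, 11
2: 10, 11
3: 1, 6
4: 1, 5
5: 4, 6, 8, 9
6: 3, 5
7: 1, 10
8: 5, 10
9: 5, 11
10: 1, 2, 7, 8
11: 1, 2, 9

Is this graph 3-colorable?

The chromatic number is 3. 1, 7, 10 are pairwise adjacent, so at least 3 colors are needed.
3 colors suffice: color a → {1, 2, 5}; color b → {4, 6, 10, 11}; color c → {3, 7, 8, 9}.
That is already a proper 3-coloring.

Yes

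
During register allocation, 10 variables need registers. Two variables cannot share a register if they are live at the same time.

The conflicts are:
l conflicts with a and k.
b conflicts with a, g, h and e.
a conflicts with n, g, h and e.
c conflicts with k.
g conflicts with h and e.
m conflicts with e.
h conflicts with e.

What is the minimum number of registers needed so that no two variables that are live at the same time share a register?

b, a, g, h, e pairwise conflict, so at least 5 registers are needed.
5 registers suffice: register 1 → {a, m, k}; register 2 → {l, c, n, e}; register 3 → {g}; register 4 → {h}; register 5 → {b}. No two conflicting variables share a register.

5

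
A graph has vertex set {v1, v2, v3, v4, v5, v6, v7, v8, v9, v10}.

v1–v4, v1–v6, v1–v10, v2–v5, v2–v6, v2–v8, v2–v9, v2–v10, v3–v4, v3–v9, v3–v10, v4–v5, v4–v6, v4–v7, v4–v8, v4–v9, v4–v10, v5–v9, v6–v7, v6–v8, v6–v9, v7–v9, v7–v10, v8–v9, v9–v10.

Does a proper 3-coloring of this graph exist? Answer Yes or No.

v2, v6, v8, v9 are pairwise adjacent (a clique of size 4), so at least 4 colors are needed.
So 3 colors are not enough.

No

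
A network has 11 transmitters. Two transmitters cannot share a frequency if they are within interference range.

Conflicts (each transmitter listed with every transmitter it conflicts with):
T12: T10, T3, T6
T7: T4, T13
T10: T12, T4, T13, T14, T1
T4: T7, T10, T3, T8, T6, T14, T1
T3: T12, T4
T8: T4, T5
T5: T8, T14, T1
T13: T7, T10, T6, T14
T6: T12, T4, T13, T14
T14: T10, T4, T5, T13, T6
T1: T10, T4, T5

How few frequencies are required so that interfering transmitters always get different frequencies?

T4, T6, T14 are mutually in conflict, so at least 3 frequencies are needed.
A valid assignment using 3 frequencies: T12=1, T7=2, T10=3, T4=1, T3=2, T8=2, T5=1, T13=1, T6=3, T14=2, T1=2. Every pair that conflicts lands in different frequencies.

3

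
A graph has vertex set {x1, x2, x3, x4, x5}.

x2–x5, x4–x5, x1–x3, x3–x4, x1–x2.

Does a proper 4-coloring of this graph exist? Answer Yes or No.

Yes

The chromatic number is 3. The cycle x3-x4-x5-x2-x1-x3 has odd length 5, so it cannot be 2-colored; at least 3 colors are needed.
3 colors suffice: x1=green, x2=blue, x3=red, x4=blue, x5=red.
Since 4 ≥ 3, a proper 4-coloring certainly exists.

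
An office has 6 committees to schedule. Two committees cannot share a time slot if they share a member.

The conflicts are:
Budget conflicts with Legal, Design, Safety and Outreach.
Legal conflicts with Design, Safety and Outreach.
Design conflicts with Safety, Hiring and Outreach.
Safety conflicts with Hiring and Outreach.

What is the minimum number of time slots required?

Budget, Legal, Design, Safety, Outreach pairwise conflict, so at least 5 time slots are needed.
5 time slots suffice: time slot 1 → {Design}; time slot 2 → {Safety}; time slot 3 → {Budget, Hiring}; time slot 4 → {Outreach}; time slot 5 → {Legal}. Every pair that conflicts lands in different time slots.

5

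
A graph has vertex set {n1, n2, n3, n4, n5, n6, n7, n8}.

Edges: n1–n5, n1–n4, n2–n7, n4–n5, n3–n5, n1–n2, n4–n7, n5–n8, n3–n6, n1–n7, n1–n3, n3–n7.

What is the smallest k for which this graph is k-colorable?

3

n1, n3, n5 form a triangle, so at least 3 colors are needed.
3 colors suffice: color 1 → {n1, n6, n8}; color 2 → {n2, n3, n4}; color 3 → {n5, n7}. Each edge has distinct colors on its endpoints.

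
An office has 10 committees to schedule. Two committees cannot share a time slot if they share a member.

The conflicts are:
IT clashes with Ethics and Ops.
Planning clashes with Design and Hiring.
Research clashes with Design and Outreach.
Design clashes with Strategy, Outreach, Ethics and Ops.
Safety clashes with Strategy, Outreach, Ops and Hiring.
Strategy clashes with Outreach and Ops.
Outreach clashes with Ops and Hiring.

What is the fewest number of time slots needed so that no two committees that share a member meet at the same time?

Safety, Strategy, Outreach, Ops are mutually in conflict, so at least 4 time slots are needed.
Using 4 time slots: IT=1, Planning=2, Research=3, Design=1, Safety=1, Strategy=4, Outreach=2, Ethics=2, Ops=3, Hiring=3. No two conflicting committees share a time slot.

4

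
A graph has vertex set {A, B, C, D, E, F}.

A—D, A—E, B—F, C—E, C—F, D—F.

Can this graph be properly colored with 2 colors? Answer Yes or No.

No

The cycle A-E-C-F-D-A has odd length 5, so it cannot be 2-colored; at least 3 colors are needed.
So 2 colors are not enough.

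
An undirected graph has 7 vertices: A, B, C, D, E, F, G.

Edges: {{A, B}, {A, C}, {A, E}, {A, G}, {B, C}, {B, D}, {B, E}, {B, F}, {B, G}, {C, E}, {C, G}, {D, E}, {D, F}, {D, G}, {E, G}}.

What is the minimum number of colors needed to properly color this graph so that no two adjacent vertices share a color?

5

A, B, C, E, G are mutually adjacent (a clique of size 5), so at least 5 colors are needed.
5 colors suffice: color 1 → {B}; color 2 → {F, G}; color 3 → {E}; color 4 → {C, D}; color 5 → {A}. No two adjacent vertices share a color.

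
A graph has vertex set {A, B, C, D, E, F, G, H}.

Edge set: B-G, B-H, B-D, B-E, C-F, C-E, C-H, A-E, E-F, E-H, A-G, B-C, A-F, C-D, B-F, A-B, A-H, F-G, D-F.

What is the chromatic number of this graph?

B, C, D, F are pairwise adjacent (a clique of size 4), so at least 4 colors are needed.
4 colors suffice: color 1 → {B}; color 2 → {F, H}; color 3 → {D, E, G}; color 4 → {A, C}. No two adjacent vertices share a color.

4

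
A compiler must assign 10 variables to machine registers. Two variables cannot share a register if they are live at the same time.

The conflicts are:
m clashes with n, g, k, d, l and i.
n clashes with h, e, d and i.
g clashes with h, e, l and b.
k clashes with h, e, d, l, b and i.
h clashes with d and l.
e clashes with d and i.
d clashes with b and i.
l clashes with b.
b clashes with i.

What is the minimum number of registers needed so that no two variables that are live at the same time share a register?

4

k, e, d, i are mutually in conflict, so at least 4 registers are needed.
A valid assignment using 4 registers: m=4, n=1, g=1, k=1, h=3, e=4, d=2, l=2, b=4, i=3. Every pair that conflicts lands in different registers.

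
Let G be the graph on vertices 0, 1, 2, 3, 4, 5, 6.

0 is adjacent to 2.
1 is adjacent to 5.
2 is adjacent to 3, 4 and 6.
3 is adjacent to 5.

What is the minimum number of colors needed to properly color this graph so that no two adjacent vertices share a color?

0 and 2 are adjacent, so at least 2 colors are needed.
A valid assignment using 2 colors: 0=b, 1=b, 2=a, 3=b, 4=b, 5=a, 6=b. No two adjacent vertices share a color.

2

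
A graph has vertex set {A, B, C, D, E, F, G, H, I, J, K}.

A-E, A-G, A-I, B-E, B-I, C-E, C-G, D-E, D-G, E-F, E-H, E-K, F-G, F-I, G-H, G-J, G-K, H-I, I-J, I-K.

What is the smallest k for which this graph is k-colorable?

A and G are adjacent, so at least 2 colors are needed.
One proper 2-coloring: A=2, B=2, C=2, D=2, E=1, F=2, G=1, H=2, I=1, J=2, K=2. Each edge has distinct colors on its endpoints.

2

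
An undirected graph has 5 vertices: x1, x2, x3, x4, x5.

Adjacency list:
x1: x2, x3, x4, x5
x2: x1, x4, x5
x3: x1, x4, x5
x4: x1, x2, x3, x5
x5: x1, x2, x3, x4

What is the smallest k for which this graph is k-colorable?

x1, x2, x4, x5 are pairwise adjacent (a clique of size 4), so at least 4 colors are needed.
4 colors suffice: color R → {x1}; color B → {x4}; color G → {x5}; color Y → {x2, x3}. Each edge has distinct colors on its endpoints.

4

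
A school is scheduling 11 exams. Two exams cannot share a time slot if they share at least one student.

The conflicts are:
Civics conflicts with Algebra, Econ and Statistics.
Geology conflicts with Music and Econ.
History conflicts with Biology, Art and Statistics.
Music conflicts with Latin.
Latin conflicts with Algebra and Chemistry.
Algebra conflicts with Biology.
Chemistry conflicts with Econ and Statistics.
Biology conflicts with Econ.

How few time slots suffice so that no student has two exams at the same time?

3

The cycle Statistics-Chemistry-Latin-Algebra-Civics-Statistics has odd length 5, so it cannot be 2-colored; at least 3 time slots are needed.
A valid assignment using 3 time slots: Civics=2, Geology=2, History=3, Music=3, Latin=1, Algebra=3, Chemistry=2, Biology=2, Econ=1, Art=1, Statistics=1. Each listed conflict is separated.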